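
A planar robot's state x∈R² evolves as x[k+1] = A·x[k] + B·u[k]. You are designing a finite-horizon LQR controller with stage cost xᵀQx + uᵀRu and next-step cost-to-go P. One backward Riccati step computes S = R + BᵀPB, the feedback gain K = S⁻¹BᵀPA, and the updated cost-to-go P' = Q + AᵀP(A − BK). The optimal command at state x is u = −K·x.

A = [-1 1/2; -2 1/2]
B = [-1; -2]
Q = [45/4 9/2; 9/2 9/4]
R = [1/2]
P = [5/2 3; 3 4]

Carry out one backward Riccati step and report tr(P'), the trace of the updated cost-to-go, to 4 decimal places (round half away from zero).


BᵀP = [-8.5000 -11.0000]
S = R + BᵀPB = [1/2] + [30.5000] = [31.0000]
BᵀPA = [30.5000 -9.7500]
K = S⁻¹·BᵀPA = [0.9839 -0.3145]
A−BK = [-0.0161 0.1855; -0.0323 -0.1290]
AᵀP(A−BK) = [0.4919 -0.1573; -0.1573 0.0585]
P' = Q + AᵀP(A−BK) = [11.7419 4.3427; 4.3427 2.3085]
tr(P') = 14.0504

14.0504


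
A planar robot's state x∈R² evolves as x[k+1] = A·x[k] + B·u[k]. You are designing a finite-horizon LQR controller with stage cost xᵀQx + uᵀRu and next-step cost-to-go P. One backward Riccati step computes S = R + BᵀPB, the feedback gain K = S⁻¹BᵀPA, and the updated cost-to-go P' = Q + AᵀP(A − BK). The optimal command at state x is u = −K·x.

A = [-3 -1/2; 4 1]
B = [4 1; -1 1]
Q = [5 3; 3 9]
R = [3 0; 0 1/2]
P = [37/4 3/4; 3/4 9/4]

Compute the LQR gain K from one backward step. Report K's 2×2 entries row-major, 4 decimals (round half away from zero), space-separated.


BᵀP = [36.2500 0.7500; 10.0000 3.0000]
S = R + BᵀPB = [3 0; 0 1/2] + [144.2500 37.0000; 37.0000 13.0000] = [147.2500 37.0000; 37.0000 13.5000]
BᵀPA = [-105.7500 -17.3750; -18.0000 -2.0000]
K = S⁻¹·BᵀPA = [-1.2307 -0.2594; 2.0396 0.5629]
A−BK = [-0.1169 -0.0251; 0.7298 0.1776]
AᵀP(A−BK) = [7.8202 1.8215; 1.8215 0.4305]
P' = Q + AᵀP(A−BK) = [12.8202 4.8215; 4.8215 9.4305]
tr(P') = 22.2508

-1.2307 -0.2594 2.0396 0.5629


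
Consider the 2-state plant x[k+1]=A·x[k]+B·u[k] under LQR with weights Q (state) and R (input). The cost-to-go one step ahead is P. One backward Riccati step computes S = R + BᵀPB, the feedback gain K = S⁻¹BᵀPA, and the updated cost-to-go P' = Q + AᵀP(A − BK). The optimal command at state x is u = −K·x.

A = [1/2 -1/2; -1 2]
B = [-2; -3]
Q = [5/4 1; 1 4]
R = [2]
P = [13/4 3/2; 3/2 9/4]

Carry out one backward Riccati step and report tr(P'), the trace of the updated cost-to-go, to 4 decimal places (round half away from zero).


9.6050

BᵀP = [-11.0000 -9.7500]
S = R + BᵀPB = [2] + [51.2500] = [53.2500]
BᵀPA = [4.2500 -14.0000]
K = S⁻¹·BᵀPA = [0.0798 -0.2629]
A−BK = [0.6596 -1.0258; -0.7606 1.2113]
AᵀP(A−BK) = [1.2233 -1.9451; -1.9451 3.1317]
P' = Q + AᵀP(A−BK) = [2.4733 -0.9451; -0.9451 7.1317]
tr(P') = 9.6050


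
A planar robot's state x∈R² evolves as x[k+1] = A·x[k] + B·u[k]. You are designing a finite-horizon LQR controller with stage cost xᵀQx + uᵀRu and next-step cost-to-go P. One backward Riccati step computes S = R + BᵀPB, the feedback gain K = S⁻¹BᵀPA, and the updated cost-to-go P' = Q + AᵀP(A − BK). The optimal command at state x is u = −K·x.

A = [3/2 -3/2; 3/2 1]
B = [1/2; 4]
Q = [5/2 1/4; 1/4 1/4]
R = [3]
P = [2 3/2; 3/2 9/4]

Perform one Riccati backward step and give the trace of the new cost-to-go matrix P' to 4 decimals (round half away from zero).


7.4262

BᵀP = [7.0000 9.7500]
S = R + BᵀPB = [3] + [42.5000] = [45.5000]
BᵀPA = [25.1250 -0.7500]
K = S⁻¹·BᵀPA = [0.5522 -0.0165]
A−BK = [1.2239 -1.4918; -0.7088 1.0659]
AᵀP(A−BK) = [2.4385 -1.8359; -1.8359 2.2376]
P' = Q + AᵀP(A−BK) = [4.9385 -1.5859; -1.5859 2.4876]
tr(P') = 7.4262


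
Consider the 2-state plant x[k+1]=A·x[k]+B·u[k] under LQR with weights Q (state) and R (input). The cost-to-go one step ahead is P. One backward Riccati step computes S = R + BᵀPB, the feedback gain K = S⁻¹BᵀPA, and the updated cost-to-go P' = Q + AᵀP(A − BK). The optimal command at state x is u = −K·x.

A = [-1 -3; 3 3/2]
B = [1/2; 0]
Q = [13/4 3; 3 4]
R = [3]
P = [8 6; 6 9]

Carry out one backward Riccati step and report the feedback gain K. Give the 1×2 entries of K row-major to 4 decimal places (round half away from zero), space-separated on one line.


1.0000 -1.5000

BᵀP = [4.0000 3.0000]
S = R + BᵀPB = [3] + [2.0000] = [5.0000]
BᵀPA = [5.0000 -7.5000]
K = S⁻¹·BᵀPA = [1.0000 -1.5000]
A−BK = [-1.5000 -2.2500; 3.0000 1.5000]
AᵀP(A−BK) = [48.0000 9.0000; 9.0000 27.0000]
P' = Q + AᵀP(A−BK) = [51.2500 12.0000; 12.0000 31.0000]
tr(P') = 82.2500


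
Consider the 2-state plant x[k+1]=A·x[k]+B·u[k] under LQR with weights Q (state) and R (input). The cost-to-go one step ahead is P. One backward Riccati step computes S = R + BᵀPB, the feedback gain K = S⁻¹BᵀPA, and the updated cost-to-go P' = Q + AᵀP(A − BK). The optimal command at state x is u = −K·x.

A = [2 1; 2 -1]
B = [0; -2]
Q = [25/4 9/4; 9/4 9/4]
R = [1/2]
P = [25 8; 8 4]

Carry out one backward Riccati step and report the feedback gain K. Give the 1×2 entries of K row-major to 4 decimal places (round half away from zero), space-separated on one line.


BᵀP = [-16.0000 -8.0000]
S = R + BᵀPB = [1/2] + [16.0000] = [16.5000]
BᵀPA = [-48.0000 -8.0000]
K = S⁻¹·BᵀPA = [-2.9091 -0.4848]
A−BK = [2.0000 1.0000; -3.8182 -1.9697]
AᵀP(A−BK) = [40.3636 18.7273; 18.7273 9.1212]
P' = Q + AᵀP(A−BK) = [46.6136 20.9773; 20.9773 11.3712]
tr(P') = 57.9848

-2.9091 -0.4848


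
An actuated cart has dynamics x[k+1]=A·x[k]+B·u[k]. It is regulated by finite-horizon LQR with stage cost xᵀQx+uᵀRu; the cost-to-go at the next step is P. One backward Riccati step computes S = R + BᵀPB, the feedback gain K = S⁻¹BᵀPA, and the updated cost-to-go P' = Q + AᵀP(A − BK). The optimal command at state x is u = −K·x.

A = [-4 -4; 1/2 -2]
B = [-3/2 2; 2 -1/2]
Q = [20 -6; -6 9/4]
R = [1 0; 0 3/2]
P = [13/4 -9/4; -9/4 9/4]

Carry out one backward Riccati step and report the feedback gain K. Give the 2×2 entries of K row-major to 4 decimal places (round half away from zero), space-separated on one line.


BᵀP = [-9.3750 7.8750; 7.6250 -5.6250]
S = R + BᵀPB = [1 0; 0 3/2] + [29.8125 -22.6875; -22.6875 18.0625] = [30.8125 -22.6875; -22.6875 19.5625]
BᵀPA = [41.4375 21.7500; -33.3125 -19.2500]
K = S⁻¹·BᵀPA = [0.6229 -0.1278; -0.9805 -1.1322]
A−BK = [-1.1047 -1.9272; -1.2360 -2.3106]
AᵀP(A−BK) = [3.0892 3.8279; 3.8279 5.9840]
P' = Q + AᵀP(A−BK) = [23.0892 -2.1721; -2.1721 8.2340]
tr(P') = 31.3232

0.6229 -0.1278 -0.9805 -1.1322


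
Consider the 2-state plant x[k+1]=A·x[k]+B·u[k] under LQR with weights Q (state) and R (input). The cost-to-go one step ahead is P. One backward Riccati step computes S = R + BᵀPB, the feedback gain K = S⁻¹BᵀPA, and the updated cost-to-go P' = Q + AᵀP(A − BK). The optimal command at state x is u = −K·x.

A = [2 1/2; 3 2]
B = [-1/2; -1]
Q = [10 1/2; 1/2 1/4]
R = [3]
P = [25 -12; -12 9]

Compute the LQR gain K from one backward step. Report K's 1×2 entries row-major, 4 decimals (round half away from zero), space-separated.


-1.6000 -1.0000

BᵀP = [-0.5000 -3.0000]
S = R + BᵀPB = [3] + [3.2500] = [6.2500]
BᵀPA = [-10.0000 -6.2500]
K = S⁻¹·BᵀPA = [-1.6000 -1.0000]
A−BK = [1.2000 0.0000; 1.4000 1.0000]
AᵀP(A−BK) = [21.0000 3.0000; 3.0000 12.0000]
P' = Q + AᵀP(A−BK) = [31.0000 3.5000; 3.5000 12.2500]
tr(P') = 43.2500


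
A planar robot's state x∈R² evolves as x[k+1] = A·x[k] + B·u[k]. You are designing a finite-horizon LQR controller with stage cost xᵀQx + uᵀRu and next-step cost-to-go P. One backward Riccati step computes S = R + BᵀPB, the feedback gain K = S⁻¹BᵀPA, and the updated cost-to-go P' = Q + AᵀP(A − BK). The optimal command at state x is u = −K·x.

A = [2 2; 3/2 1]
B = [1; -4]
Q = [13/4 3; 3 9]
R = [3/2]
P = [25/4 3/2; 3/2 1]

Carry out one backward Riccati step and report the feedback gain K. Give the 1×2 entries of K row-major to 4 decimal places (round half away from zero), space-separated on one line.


-0.2766 -0.1702

BᵀP = [0.2500 -2.5000]
S = R + BᵀPB = [3/2] + [10.2500] = [11.7500]
BᵀPA = [-3.2500 -2.0000]
K = S⁻¹·BᵀPA = [-0.2766 -0.1702]
A−BK = [2.2766 2.1702; 0.3936 0.3191]
AᵀP(A−BK) = [35.3511 33.4468; 33.4468 31.6596]
P' = Q + AᵀP(A−BK) = [38.6011 36.4468; 36.4468 40.6596]
tr(P') = 79.2606


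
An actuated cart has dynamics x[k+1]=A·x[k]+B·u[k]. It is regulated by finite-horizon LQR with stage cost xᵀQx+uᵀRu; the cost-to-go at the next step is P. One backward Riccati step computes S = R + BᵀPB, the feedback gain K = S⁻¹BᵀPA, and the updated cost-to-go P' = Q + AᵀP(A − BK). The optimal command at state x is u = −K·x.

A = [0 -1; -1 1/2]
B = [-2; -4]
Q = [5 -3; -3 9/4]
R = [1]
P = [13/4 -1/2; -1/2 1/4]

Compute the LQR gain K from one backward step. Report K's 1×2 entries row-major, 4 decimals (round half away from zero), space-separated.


BᵀP = [-4.5000 0.0000]
S = R + BᵀPB = [1] + [9.0000] = [10.0000]
BᵀPA = [0.0000 4.5000]
K = S⁻¹·BᵀPA = [0.0000 0.4500]
A−BK = [0.0000 -0.1000; -1.0000 2.3000]
AᵀP(A−BK) = [0.2500 -0.6250; -0.6250 1.7875]
P' = Q + AᵀP(A−BK) = [5.2500 -3.6250; -3.6250 4.0375]
tr(P') = 9.2875

0.0000 0.4500


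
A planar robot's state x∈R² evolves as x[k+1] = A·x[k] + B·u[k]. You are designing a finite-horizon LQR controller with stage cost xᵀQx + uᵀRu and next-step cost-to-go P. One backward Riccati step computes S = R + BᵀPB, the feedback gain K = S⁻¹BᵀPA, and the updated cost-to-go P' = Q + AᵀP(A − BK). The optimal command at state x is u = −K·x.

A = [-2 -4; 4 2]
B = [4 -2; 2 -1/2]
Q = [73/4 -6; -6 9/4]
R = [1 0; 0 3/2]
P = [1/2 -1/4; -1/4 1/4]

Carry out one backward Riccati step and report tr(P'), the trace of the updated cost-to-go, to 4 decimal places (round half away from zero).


30.0549

BᵀP = [1.5000 -0.5000; -0.8750 0.3750]
S = R + BᵀPB = [1 0; 0 3/2] + [5.0000 -2.7500; -2.7500 1.5625] = [6.0000 -2.7500; -2.7500 3.0625]
BᵀPA = [-5.0000 -7.0000; 3.2500 4.2500]
K = S⁻¹·BᵀPA = [-0.5896 -0.9017; 0.5318 0.5780]
A−BK = [1.4220 0.7630; 5.4451 4.0925]
AᵀP(A−BK) = [5.3237 4.6127; 4.6127 4.2312]
P' = Q + AᵀP(A−BK) = [23.5737 -1.3873; -1.3873 6.4812]
tr(P') = 30.0549


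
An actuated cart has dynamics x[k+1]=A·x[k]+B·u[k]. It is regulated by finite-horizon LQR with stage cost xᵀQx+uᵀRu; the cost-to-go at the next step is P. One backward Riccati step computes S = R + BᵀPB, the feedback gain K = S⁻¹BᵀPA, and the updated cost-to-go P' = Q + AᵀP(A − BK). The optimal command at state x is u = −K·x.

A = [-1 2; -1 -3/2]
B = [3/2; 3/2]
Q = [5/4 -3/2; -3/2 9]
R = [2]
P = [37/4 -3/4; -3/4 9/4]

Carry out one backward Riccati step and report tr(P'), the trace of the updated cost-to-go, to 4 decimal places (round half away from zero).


BᵀP = [12.7500 2.2500]
S = R + BᵀPB = [2] + [22.5000] = [24.5000]
BᵀPA = [-15.0000 22.1250]
K = S⁻¹·BᵀPA = [-0.6122 0.9031]
A−BK = [-0.0816 0.6454; -0.0816 -2.8546]
AᵀP(A−BK) = [0.8163 -1.2041; -1.2041 26.5823]
P' = Q + AᵀP(A−BK) = [2.0663 -2.7041; -2.7041 35.5823]
tr(P') = 37.6486

37.6486


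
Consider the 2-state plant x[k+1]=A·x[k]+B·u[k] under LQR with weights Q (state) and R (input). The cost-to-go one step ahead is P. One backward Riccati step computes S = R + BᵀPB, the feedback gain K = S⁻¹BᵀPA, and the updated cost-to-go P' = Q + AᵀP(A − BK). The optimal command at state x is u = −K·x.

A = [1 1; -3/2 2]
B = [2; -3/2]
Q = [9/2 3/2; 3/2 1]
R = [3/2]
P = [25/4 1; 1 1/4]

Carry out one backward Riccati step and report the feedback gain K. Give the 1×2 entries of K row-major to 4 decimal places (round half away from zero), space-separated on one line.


0.4065 0.6766

BᵀP = [11.0000 1.6250]
S = R + BᵀPB = [3/2] + [19.5625] = [21.0625]
BᵀPA = [8.5625 14.2500]
K = S⁻¹·BᵀPA = [0.4065 0.6766]
A−BK = [0.1869 -0.3531; -0.8902 3.0148]
AᵀP(A−BK) = [0.3316 0.2070; 0.2070 1.6091]
P' = Q + AᵀP(A−BK) = [4.8316 1.7070; 1.7070 2.6091]
tr(P') = 7.4407


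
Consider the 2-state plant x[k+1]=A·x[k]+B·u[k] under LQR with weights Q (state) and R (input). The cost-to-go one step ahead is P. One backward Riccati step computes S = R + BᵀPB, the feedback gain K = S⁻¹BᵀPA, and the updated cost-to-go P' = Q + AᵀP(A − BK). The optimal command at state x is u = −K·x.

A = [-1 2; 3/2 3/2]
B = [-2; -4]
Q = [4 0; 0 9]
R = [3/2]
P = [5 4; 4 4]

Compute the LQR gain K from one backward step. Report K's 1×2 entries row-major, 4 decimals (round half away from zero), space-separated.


-0.0669 -0.5886

BᵀP = [-26.0000 -24.0000]
S = R + BᵀPB = [3/2] + [148.0000] = [149.5000]
BᵀPA = [-10.0000 -88.0000]
K = S⁻¹·BᵀPA = [-0.0669 -0.5886]
A−BK = [-1.1338 0.8227; 1.2324 -0.8545]
AᵀP(A−BK) = [1.3311 -0.8863; -0.8863 1.2007]
P' = Q + AᵀP(A−BK) = [5.3311 -0.8863; -0.8863 10.2007]
tr(P') = 15.5318


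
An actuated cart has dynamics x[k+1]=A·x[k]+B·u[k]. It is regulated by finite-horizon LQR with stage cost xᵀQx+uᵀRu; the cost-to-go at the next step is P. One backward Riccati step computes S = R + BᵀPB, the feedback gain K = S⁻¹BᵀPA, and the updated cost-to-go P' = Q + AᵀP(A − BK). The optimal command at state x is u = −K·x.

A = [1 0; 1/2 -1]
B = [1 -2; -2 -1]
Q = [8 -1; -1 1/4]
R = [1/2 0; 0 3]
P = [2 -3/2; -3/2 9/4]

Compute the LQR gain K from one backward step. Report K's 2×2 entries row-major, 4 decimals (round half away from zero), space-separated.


0.0541 0.3653 -0.2632 0.0981

BᵀP = [5.0000 -6.0000; -2.5000 0.7500]
S = R + BᵀPB = [1/2 0; 0 3] + [17.0000 -4.0000; -4.0000 4.2500] = [17.5000 -4.0000; -4.0000 7.2500]
BᵀPA = [2.0000 6.0000; -2.1250 -0.7500]
K = S⁻¹·BᵀPA = [0.0541 0.3653; -0.2632 0.0981]
A−BK = [0.4194 -0.1691; 0.3450 -0.1714]
AᵀP(A−BK) = [0.3949 -0.1471; -0.1471 0.1319]
P' = Q + AᵀP(A−BK) = [8.3949 -1.1471; -1.1471 0.3819]
tr(P') = 8.7768


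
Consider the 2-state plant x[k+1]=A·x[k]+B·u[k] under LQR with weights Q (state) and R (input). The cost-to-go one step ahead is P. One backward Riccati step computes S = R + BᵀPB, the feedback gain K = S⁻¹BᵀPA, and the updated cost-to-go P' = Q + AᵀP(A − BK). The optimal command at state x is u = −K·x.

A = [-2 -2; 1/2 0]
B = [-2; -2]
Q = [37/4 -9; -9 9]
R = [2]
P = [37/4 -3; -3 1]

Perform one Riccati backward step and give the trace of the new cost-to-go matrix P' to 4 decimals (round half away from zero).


BᵀP = [-12.5000 4.0000]
S = R + BᵀPB = [2] + [17.0000] = [19.0000]
BᵀPA = [27.0000 25.0000]
K = S⁻¹·BᵀPA = [1.4211 1.3158]
A−BK = [0.8421 0.6316; 3.3421 2.6316]
AᵀP(A−BK) = [4.8816 4.4737; 4.4737 4.1053]
P' = Q + AᵀP(A−BK) = [14.1316 -4.5263; -4.5263 13.1053]
tr(P') = 27.2368

27.2368


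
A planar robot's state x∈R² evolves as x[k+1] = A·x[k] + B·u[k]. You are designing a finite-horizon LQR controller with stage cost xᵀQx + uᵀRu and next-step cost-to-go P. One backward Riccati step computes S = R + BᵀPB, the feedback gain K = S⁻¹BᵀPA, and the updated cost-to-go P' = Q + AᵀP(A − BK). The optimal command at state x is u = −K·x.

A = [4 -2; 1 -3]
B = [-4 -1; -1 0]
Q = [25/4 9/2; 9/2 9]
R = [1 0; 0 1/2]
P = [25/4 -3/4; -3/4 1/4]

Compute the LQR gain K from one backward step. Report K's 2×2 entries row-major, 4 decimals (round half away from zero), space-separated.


BᵀP = [-24.2500 2.7500; -6.2500 0.7500]
S = R + BᵀPB = [1 0; 0 1/2] + [94.2500 24.2500; 24.2500 6.2500] = [95.2500 24.2500; 24.2500 6.7500]
BᵀPA = [-94.2500 40.2500; -24.2500 10.2500]
K = S⁻¹·BᵀPA = [-0.8770 0.4214; -0.4419 0.0046]
A−BK = [0.0501 -0.3098; 0.1230 -2.5786]
AᵀP(A−BK) = [0.8770 -0.4214; -0.4214 1.2415]
P' = Q + AᵀP(A−BK) = [7.1270 4.0786; 4.0786 10.2415]
tr(P') = 17.3685

-0.8770 0.4214 -0.4419 0.0046


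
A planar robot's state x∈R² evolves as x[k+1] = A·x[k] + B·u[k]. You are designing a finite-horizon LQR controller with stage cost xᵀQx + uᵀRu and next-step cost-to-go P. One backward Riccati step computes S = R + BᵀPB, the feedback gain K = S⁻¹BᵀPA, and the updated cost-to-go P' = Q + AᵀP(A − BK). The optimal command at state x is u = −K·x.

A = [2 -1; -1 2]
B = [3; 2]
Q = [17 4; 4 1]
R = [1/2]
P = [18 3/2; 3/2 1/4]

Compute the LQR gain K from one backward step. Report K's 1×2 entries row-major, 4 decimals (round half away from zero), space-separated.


0.6006 -0.2590

BᵀP = [57.0000 5.0000]
S = R + BᵀPB = [1/2] + [181.0000] = [181.5000]
BᵀPA = [109.0000 -47.0000]
K = S⁻¹·BᵀPA = [0.6006 -0.2590]
A−BK = [0.1983 -0.2231; -2.2011 2.5179]
AᵀP(A−BK) = [0.7899 -0.7741; -0.7741 0.8292]
P' = Q + AᵀP(A−BK) = [17.7899 3.2259; 3.2259 1.8292]
tr(P') = 19.6191


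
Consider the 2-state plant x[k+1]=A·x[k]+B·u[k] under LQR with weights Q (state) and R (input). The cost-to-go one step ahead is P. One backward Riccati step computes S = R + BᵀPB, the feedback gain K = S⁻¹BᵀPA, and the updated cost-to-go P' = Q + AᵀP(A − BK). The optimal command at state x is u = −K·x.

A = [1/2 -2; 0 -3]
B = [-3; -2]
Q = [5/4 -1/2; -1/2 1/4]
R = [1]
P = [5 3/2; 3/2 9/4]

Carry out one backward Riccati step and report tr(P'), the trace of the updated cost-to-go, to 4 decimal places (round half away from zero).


BᵀP = [-18.0000 -9.0000]
S = R + BᵀPB = [1] + [72.0000] = [73.0000]
BᵀPA = [-9.0000 63.0000]
K = S⁻¹·BᵀPA = [-0.1233 0.8630]
A−BK = [0.1301 0.5890; -0.2466 -1.2740]
AᵀP(A−BK) = [0.1404 0.5171; 0.5171 3.8801]
P' = Q + AᵀP(A−BK) = [1.3904 0.0171; 0.0171 4.1301]
tr(P') = 5.5205

5.5205


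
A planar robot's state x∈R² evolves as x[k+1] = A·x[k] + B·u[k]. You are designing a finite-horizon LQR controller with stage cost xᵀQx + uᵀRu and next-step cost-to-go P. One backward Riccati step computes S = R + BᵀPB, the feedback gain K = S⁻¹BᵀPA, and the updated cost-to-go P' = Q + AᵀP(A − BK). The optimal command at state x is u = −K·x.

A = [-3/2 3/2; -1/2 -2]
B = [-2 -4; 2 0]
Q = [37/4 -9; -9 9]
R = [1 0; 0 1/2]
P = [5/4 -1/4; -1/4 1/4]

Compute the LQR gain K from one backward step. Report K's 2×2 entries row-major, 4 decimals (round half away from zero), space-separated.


-0.0494 -0.4753 0.3704 -0.1852

BᵀP = [-3.0000 1.0000; -5.0000 1.0000]
S = R + BᵀPB = [1 0; 0 1/2] + [8.0000 12.0000; 12.0000 20.0000] = [9.0000 12.0000; 12.0000 20.5000]
BᵀPA = [4.0000 -6.5000; 7.0000 -9.5000]
K = S⁻¹·BᵀPA = [-0.0494 -0.4753; 0.3704 -0.1852]
A−BK = [-0.1173 -0.1914; -0.4012 -1.0494]
AᵀP(A−BK) = [0.1049 0.0725; 0.0725 0.4637]
P' = Q + AᵀP(A−BK) = [9.3549 -8.9275; -8.9275 9.4637]
tr(P') = 18.8187


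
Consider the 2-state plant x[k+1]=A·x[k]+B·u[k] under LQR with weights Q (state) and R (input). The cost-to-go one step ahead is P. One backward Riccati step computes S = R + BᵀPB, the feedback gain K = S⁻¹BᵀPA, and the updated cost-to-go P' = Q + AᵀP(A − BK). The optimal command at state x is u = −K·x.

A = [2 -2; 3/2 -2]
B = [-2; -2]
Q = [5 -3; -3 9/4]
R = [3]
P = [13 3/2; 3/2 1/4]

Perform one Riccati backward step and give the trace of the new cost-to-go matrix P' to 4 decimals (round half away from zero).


12.8483

BᵀP = [-29.0000 -3.5000]
S = R + BᵀPB = [3] + [65.0000] = [68.0000]
BᵀPA = [-63.2500 65.0000]
K = S⁻¹·BᵀPA = [-0.9301 0.9559]
A−BK = [0.1397 -0.0882; -0.3603 -0.0882]
AᵀP(A−BK) = [2.7307 -2.7904; -2.7904 2.8676]
P' = Q + AᵀP(A−BK) = [7.7307 -5.7904; -5.7904 5.1176]
tr(P') = 12.8483


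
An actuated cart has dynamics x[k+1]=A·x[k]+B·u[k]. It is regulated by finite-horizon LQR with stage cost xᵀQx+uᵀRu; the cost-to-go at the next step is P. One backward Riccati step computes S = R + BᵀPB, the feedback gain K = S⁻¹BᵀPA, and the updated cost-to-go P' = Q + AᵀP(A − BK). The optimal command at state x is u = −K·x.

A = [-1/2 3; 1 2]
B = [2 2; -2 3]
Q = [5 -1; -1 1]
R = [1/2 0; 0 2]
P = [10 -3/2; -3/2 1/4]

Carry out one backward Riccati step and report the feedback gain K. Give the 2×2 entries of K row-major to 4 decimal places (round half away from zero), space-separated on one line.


-0.2689 0.9471 -0.0173 0.3192

BᵀP = [23.0000 -3.5000; 15.5000 -2.2500]
S = R + BᵀPB = [1/2 0; 0 2] + [53.0000 35.5000; 35.5000 24.2500] = [53.5000 35.5000; 35.5000 26.2500]
BᵀPA = [-15.0000 62.0000; -10.0000 42.0000]
K = S⁻¹·BᵀPA = [-0.2689 0.9471; -0.0173 0.3192]
A−BK = [0.0724 0.4675; 0.5143 2.9367]
AᵀP(A−BK) = [0.0436 -0.1019; -0.1019 0.8751]
P' = Q + AᵀP(A−BK) = [5.0436 -1.1019; -1.1019 1.8751]
tr(P') = 6.9187


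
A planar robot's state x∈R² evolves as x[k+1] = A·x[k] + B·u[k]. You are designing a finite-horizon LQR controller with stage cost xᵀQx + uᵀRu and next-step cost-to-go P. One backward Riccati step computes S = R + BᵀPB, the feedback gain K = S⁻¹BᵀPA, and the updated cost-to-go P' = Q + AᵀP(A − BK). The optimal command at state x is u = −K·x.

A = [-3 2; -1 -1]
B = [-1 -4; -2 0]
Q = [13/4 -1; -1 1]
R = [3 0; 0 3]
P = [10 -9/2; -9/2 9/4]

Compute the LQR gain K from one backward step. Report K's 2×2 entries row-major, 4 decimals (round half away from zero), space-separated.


0.1274 0.1038 0.6226 -0.6038

BᵀP = [-1.0000 0.0000; -40.0000 18.0000]
S = R + BᵀPB = [3 0; 0 3] + [1.0000 4.0000; 4.0000 160.0000] = [4.0000 4.0000; 4.0000 163.0000]
BᵀPA = [3.0000 -2.0000; 102.0000 -98.0000]
K = S⁻¹·BᵀPA = [0.1274 0.1038; 0.6226 -0.6038]
A−BK = [-0.3821 -0.3113; -0.7453 -0.7925]
AᵀP(A−BK) = [1.3585 -0.9764; -0.9764 1.2877]
P' = Q + AᵀP(A−BK) = [4.6085 -1.9764; -1.9764 2.2877]
tr(P') = 6.8962


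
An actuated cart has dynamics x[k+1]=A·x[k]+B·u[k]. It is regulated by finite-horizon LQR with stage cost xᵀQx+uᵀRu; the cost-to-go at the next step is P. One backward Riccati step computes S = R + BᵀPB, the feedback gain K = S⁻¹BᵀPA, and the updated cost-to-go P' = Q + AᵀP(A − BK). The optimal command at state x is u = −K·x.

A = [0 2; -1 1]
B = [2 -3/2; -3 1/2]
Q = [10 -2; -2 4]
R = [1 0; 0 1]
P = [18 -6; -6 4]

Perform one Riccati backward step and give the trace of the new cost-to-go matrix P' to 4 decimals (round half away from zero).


BᵀP = [54.0000 -24.0000; -30.0000 11.0000]
S = R + BᵀPB = [1 0; 0 1] + [180.0000 -93.0000; -93.0000 50.5000] = [181.0000 -93.0000; -93.0000 51.5000]
BᵀPA = [24.0000 84.0000; -11.0000 -49.0000]
K = S⁻¹·BᵀPA = [0.3167 -0.3435; 0.3584 -1.5717]
A−BK = [-0.0959 0.3294; -0.2290 0.7554]
AᵀP(A−BK) = [0.3405 -1.0454; -1.0454 3.8379]
P' = Q + AᵀP(A−BK) = [10.3405 -3.0454; -3.0454 7.8379]
tr(P') = 18.1784

18.1784


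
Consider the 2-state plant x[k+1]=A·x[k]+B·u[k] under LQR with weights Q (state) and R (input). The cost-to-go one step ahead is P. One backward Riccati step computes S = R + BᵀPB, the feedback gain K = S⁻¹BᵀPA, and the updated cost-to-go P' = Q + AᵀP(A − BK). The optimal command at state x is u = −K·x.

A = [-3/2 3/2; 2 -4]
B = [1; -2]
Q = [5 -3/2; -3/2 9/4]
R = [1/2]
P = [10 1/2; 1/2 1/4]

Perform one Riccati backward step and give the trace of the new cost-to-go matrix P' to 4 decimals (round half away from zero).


9.8816

BᵀP = [9.0000 0.0000]
S = R + BᵀPB = [1/2] + [9.0000] = [9.5000]
BᵀPA = [-13.5000 13.5000]
K = S⁻¹·BᵀPA = [-1.4211 1.4211]
A−BK = [-0.0789 0.0789; -0.8421 -1.1579]
AᵀP(A−BK) = [1.3158 -0.8158; -0.8158 1.3158]
P' = Q + AᵀP(A−BK) = [6.3158 -2.3158; -2.3158 3.5658]
tr(P') = 9.8816


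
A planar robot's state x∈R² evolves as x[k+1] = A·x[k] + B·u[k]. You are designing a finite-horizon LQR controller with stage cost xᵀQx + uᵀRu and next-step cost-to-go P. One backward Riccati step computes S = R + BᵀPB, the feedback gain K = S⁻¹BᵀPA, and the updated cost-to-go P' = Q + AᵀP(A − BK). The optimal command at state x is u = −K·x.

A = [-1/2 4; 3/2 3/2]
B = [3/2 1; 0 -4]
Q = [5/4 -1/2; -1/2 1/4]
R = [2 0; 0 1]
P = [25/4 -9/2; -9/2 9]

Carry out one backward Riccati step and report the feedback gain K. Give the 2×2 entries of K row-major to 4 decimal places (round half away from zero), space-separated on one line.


BᵀP = [9.3750 -6.7500; 24.2500 -40.5000]
S = R + BᵀPB = [2 0; 0 1] + [14.0625 36.3750; 36.3750 186.2500] = [16.0625 36.3750; 36.3750 187.2500]
BᵀPA = [-14.8125 27.3750; -72.8750 36.2500]
K = S⁻¹·BᵀPA = [-0.0729 2.2602; -0.3750 -0.2455]
A−BK = [-0.0156 0.8552; -0.0001 0.5181]
AᵀP(A−BK) = [0.1528 -0.2846; -0.2846 13.2763]
P' = Q + AᵀP(A−BK) = [1.4028 -0.7846; -0.7846 13.5263]
tr(P') = 14.9291

-0.0729 2.2602 -0.3750 -0.2455


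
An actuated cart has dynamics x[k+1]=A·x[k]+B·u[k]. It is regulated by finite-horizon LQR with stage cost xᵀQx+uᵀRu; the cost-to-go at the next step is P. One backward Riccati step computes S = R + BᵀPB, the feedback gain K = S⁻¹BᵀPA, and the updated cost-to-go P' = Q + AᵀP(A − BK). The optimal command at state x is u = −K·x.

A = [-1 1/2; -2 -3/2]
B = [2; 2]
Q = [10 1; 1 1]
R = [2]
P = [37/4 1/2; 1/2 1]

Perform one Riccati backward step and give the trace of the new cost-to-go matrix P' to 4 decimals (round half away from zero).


BᵀP = [19.5000 3.0000]
S = R + BᵀPB = [2] + [45.0000] = [47.0000]
BᵀPA = [-25.5000 5.2500]
K = S⁻¹·BᵀPA = [-0.5426 0.1117]
A−BK = [0.0851 0.2766; -0.9149 -1.7234]
AᵀP(A−BK) = [1.4149 1.4734; 1.4734 3.2261]
P' = Q + AᵀP(A−BK) = [11.4149 2.4734; 2.4734 4.2261]
tr(P') = 15.6410

15.6410


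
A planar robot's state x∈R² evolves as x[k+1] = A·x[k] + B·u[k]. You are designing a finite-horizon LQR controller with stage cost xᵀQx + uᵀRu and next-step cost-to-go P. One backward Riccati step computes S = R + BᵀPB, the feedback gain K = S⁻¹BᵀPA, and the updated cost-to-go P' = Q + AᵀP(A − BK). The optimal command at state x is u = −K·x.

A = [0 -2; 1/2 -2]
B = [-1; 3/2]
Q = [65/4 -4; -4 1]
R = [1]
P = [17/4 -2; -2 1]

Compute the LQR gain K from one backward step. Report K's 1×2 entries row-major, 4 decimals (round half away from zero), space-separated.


0.1296 0.5556

BᵀP = [-7.2500 3.5000]
S = R + BᵀPB = [1] + [12.5000] = [13.5000]
BᵀPA = [1.7500 7.5000]
K = S⁻¹·BᵀPA = [0.1296 0.5556]
A−BK = [0.1296 -1.4444; 0.3056 -2.8333]
AᵀP(A−BK) = [0.0231 0.0278; 0.0278 0.8333]
P' = Q + AᵀP(A−BK) = [16.2731 -3.9722; -3.9722 1.8333]
tr(P') = 18.1065


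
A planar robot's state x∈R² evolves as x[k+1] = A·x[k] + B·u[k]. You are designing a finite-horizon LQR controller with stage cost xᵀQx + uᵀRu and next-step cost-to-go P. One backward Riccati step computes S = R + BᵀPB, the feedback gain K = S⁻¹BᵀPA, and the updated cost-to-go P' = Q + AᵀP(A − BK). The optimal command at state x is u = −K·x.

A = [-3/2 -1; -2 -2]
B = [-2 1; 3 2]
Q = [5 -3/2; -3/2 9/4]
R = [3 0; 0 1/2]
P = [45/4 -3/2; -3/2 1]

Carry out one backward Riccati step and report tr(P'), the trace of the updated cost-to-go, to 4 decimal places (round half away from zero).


BᵀP = [-27.0000 6.0000; 8.2500 0.5000]
S = R + BᵀPB = [3 0; 0 1/2] + [72.0000 -15.0000; -15.0000 9.2500] = [75.0000 -15.0000; -15.0000 9.7500]
BᵀPA = [28.5000 15.0000; -13.3750 -9.2500]
K = S⁻¹·BᵀPA = [0.1526 0.0148; -1.1370 -0.9259]
A−BK = [-0.0578 -0.0444; -0.1837 -0.1926]
AᵀP(A−BK) = [0.7557 0.5685; 0.5685 0.4630]
P' = Q + AᵀP(A−BK) = [5.7557 -0.9315; -0.9315 2.7130]
tr(P') = 8.4687

8.4687


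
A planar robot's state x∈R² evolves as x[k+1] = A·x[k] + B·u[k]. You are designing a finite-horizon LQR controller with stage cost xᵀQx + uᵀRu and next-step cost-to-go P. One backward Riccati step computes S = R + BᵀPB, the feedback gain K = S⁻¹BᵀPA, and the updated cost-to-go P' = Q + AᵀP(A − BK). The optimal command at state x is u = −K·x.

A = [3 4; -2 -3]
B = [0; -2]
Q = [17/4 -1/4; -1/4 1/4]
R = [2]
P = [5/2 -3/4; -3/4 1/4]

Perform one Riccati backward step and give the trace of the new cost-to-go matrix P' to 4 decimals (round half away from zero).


68.4167

BᵀP = [1.5000 -0.5000]
S = R + BᵀPB = [2] + [1.0000] = [3.0000]
BᵀPA = [5.5000 7.5000]
K = S⁻¹·BᵀPA = [1.8333 2.5000]
A−BK = [3.0000 4.0000; 1.6667 2.0000]
AᵀP(A−BK) = [22.4167 30.5000; 30.5000 41.5000]
P' = Q + AᵀP(A−BK) = [26.6667 30.2500; 30.2500 41.7500]
tr(P') = 68.4167


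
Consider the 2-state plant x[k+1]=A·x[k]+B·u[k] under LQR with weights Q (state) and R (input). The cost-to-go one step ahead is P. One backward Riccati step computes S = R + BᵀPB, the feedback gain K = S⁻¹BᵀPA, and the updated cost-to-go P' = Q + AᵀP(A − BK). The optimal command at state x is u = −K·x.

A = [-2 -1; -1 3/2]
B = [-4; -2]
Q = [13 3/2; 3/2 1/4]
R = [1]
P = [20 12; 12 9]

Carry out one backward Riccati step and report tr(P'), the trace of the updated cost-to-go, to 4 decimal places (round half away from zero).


BᵀP = [-104.0000 -66.0000]
S = R + BᵀPB = [1] + [548.0000] = [549.0000]
BᵀPA = [274.0000 5.0000]
K = S⁻¹·BᵀPA = [0.4991 0.0091]
A−BK = [-0.0036 -0.9636; -0.0018 1.5182]
AᵀP(A−BK) = [0.2495 0.0046; 0.0046 4.2045]
P' = Q + AᵀP(A−BK) = [13.2495 1.5046; 1.5046 4.4545]
tr(P') = 17.7040

17.7040


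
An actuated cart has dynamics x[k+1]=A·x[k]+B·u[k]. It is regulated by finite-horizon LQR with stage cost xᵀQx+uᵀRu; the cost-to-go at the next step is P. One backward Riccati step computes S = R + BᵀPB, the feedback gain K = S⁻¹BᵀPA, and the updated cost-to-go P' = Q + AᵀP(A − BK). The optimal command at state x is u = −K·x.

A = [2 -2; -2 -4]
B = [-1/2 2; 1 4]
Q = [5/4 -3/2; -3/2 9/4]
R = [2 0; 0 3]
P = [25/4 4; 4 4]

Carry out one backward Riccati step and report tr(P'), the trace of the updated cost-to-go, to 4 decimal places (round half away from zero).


BᵀP = [0.8750 2.0000; 28.5000 24.0000]
S = R + BᵀPB = [2 0; 0 3] + [1.5625 9.7500; 9.7500 153.0000] = [3.5625 9.7500; 9.7500 156.0000]
BᵀPA = [-2.2500 -9.7500; 9.0000 -153.0000]
K = S⁻¹·BᵀPA = [-0.9524 -0.0635; 0.1172 -0.9768]
A−BK = [1.2894 -0.0781; -1.5165 -0.0293]
AᵀP(A−BK) = [5.8022 -0.3516; -0.3516 2.9304]
P' = Q + AᵀP(A−BK) = [7.0522 -1.8516; -1.8516 5.1804]
tr(P') = 12.2326

12.2326


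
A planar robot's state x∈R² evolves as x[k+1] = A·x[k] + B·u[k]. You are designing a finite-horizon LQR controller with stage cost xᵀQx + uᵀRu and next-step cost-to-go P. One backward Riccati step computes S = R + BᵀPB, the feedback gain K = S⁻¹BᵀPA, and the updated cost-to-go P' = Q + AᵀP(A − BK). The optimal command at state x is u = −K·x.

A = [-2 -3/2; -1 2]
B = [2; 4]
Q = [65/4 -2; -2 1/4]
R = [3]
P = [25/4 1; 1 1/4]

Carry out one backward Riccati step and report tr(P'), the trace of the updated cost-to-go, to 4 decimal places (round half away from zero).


20.4883

BᵀP = [16.5000 3.0000]
S = R + BᵀPB = [3] + [45.0000] = [48.0000]
BᵀPA = [-36.0000 -18.7500]
K = S⁻¹·BᵀPA = [-0.7500 -0.3906]
A−BK = [-0.5000 -0.7188; 2.0000 3.5625]
AᵀP(A−BK) = [2.2500 1.6875; 1.6875 1.7383]
P' = Q + AᵀP(A−BK) = [18.5000 -0.3125; -0.3125 1.9883]
tr(P') = 20.4883


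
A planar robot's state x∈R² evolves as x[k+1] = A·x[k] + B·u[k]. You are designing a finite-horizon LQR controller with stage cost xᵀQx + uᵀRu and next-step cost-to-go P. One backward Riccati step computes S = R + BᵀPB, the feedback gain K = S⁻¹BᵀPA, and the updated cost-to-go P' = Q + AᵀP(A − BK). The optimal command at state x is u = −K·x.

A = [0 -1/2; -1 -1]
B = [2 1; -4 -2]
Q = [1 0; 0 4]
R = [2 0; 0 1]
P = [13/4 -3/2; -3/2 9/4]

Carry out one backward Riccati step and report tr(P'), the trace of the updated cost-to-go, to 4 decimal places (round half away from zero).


6.4305

BᵀP = [12.5000 -12.0000; 6.2500 -6.0000]
S = R + BᵀPB = [2 0; 0 1] + [73.0000 36.5000; 36.5000 18.2500] = [75.0000 36.5000; 36.5000 19.2500]
BᵀPA = [12.0000 5.7500; 6.0000 2.8750]
K = S⁻¹·BᵀPA = [0.1076 0.0516; 0.1076 0.0516]
A−BK = [-0.3229 -0.6547; -0.3543 -0.6906]
AᵀP(A−BK) = [0.3128 0.5717; 0.5717 1.1177]
P' = Q + AᵀP(A−BK) = [1.3128 0.5717; 0.5717 5.1177]
tr(P') = 6.4305


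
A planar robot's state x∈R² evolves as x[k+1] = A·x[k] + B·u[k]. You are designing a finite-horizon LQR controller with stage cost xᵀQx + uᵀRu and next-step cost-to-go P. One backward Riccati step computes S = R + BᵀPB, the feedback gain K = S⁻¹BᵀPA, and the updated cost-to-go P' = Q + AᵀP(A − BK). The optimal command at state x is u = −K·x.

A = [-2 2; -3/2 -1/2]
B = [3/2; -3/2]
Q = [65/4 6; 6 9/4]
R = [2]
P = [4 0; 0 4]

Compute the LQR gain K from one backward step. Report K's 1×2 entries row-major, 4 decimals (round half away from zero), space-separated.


-0.1500 0.7500

BᵀP = [6.0000 -6.0000]
S = R + BᵀPB = [2] + [18.0000] = [20.0000]
BᵀPA = [-3.0000 15.0000]
K = S⁻¹·BᵀPA = [-0.1500 0.7500]
A−BK = [-1.7750 0.8750; -1.7250 0.6250]
AᵀP(A−BK) = [24.5500 -10.7500; -10.7500 5.7500]
P' = Q + AᵀP(A−BK) = [40.8000 -4.7500; -4.7500 8.0000]
tr(P') = 48.8000


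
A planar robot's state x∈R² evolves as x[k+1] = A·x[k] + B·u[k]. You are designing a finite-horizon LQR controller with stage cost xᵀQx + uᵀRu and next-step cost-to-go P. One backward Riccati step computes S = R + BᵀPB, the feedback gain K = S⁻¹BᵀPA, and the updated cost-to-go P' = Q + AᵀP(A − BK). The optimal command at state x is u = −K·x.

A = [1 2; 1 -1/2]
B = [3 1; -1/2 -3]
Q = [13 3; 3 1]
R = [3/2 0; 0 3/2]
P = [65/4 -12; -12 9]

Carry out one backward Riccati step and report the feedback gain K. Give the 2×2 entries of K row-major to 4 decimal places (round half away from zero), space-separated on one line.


0.1407 0.4311 -0.0677 0.2812

BᵀP = [54.7500 -40.5000; 52.2500 -39.0000]
S = R + BᵀPB = [3/2 0; 0 3/2] + [184.5000 176.2500; 176.2500 169.2500] = [186.0000 176.2500; 176.2500 170.7500]
BᵀPA = [14.2500 129.7500; 13.2500 124.0000]
K = S⁻¹·BᵀPA = [0.1407 0.4311; -0.0677 0.2812]
A−BK = [0.6455 0.4255; 0.8673 0.5592]
AᵀP(A−BK) = [0.1411 0.1306; 0.1306 0.4432]
P' = Q + AᵀP(A−BK) = [13.1411 3.1306; 3.1306 1.4432]
tr(P') = 14.5844


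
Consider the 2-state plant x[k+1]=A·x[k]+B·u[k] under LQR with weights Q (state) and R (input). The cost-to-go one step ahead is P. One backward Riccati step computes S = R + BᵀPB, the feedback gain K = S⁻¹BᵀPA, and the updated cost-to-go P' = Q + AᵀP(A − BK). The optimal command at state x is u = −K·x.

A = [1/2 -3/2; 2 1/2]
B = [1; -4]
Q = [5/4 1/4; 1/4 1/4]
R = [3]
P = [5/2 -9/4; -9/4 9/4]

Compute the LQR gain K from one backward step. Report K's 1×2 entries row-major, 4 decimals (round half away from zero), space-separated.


-0.2815 -0.3845

BᵀP = [11.5000 -11.2500]
S = R + BᵀPB = [3] + [56.5000] = [59.5000]
BᵀPA = [-16.7500 -22.8750]
K = S⁻¹·BᵀPA = [-0.2815 -0.3845]
A−BK = [0.7815 -1.1155; 0.8739 -1.0378]
AᵀP(A−BK) = [0.4097 0.1229; 0.1229 0.7681]
P' = Q + AᵀP(A−BK) = [1.6597 0.3729; 0.3729 1.0181]
tr(P') = 2.6778


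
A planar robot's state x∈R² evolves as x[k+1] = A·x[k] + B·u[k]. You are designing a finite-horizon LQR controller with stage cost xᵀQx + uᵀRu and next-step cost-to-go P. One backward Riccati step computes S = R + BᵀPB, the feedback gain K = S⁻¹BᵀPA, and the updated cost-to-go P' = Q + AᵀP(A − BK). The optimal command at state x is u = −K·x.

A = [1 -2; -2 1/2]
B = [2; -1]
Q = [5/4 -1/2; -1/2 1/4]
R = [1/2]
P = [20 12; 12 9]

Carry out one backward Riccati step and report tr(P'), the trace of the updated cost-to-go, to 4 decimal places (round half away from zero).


10.9729

BᵀP = [28.0000 15.0000]
S = R + BᵀPB = [1/2] + [41.0000] = [41.5000]
BᵀPA = [-2.0000 -48.5000]
K = S⁻¹·BᵀPA = [-0.0482 -1.1687]
A−BK = [1.0964 0.3373; -2.0482 -0.6687]
AᵀP(A−BK) = [7.9036 2.6627; 2.6627 1.5693]
P' = Q + AᵀP(A−BK) = [9.1536 2.1627; 2.1627 1.8193]
tr(P') = 10.9729


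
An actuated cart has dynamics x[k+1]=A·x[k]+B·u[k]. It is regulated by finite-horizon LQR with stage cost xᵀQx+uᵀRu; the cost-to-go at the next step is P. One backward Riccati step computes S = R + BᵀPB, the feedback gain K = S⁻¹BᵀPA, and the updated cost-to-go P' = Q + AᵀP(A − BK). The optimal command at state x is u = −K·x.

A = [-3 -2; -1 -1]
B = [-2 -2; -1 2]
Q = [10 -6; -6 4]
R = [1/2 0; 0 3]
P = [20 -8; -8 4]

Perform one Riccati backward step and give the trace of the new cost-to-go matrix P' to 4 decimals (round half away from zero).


BᵀP = [-32.0000 12.0000; -56.0000 24.0000]
S = R + BᵀPB = [1/2 0; 0 3] + [52.0000 88.0000; 88.0000 160.0000] = [52.5000 88.0000; 88.0000 163.0000]
BᵀPA = [84.0000 52.0000; 144.0000 88.0000]
K = S⁻¹·BᵀPA = [1.2538 0.8998; 0.2065 0.0541]
A−BK = [-0.0793 -0.0922; -0.1592 -0.2084]
AᵀP(A−BK) = [0.9392 0.6269; 0.6269 0.4499]
P' = Q + AᵀP(A−BK) = [10.9392 -5.3731; -5.3731 4.4499]
tr(P') = 15.3891

15.3891


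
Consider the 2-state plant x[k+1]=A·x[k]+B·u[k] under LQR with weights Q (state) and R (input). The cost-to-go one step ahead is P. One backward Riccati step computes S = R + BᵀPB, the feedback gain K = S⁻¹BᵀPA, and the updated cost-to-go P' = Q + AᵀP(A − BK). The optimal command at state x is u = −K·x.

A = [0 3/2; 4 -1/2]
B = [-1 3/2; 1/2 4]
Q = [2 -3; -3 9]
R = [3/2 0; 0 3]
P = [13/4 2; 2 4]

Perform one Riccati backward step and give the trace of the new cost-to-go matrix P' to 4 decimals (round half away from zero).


BᵀP = [-2.2500 0.0000; 12.8750 19.0000]
S = R + BᵀPB = [3/2 0; 0 3] + [2.2500 -3.3750; -3.3750 95.3125] = [3.7500 -3.3750; -3.3750 98.3125]
BᵀPA = [0.0000 -3.3750; 76.0000 9.8125]
K = S⁻¹·BᵀPA = [0.7179 -0.8360; 0.7977 0.0711]
A−BK = [-0.4786 0.5573; 0.4503 -0.3664]
AᵀP(A−BK) = [3.3755 -1.4044; -1.4044 1.7932]
P' = Q + AᵀP(A−BK) = [5.3755 -4.4044; -4.4044 10.7932]
tr(P') = 16.1687

16.1687


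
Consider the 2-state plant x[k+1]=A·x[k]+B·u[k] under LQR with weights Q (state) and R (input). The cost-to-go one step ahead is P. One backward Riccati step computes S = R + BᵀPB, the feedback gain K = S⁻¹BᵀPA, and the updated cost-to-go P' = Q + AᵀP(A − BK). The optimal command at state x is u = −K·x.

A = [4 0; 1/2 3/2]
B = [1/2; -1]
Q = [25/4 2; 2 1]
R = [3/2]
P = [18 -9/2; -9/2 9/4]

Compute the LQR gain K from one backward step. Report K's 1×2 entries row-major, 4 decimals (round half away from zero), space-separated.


BᵀP = [13.5000 -4.5000]
S = R + BᵀPB = [3/2] + [11.2500] = [12.7500]
BᵀPA = [51.7500 -6.7500]
K = S⁻¹·BᵀPA = [4.0588 -0.5294]
A−BK = [1.9706 0.2647; 4.5588 0.9706]
AᵀP(A−BK) = [60.5184 2.0846; 2.0846 1.4890]
P' = Q + AᵀP(A−BK) = [66.7684 4.0846; 4.0846 2.4890]
tr(P') = 69.2574

4.0588 -0.5294


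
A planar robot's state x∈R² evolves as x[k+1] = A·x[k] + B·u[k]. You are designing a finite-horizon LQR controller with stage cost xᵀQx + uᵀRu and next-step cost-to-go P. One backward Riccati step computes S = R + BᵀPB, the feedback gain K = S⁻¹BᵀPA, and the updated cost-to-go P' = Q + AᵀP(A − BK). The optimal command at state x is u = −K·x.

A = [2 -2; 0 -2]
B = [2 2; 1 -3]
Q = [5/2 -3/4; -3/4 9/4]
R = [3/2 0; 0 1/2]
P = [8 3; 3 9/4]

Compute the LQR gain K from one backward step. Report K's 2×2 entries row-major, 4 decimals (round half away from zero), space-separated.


BᵀP = [19.0000 8.2500; 7.0000 -0.7500]
S = R + BᵀPB = [3/2 0; 0 1/2] + [46.2500 13.2500; 13.2500 16.2500] = [47.7500 13.2500; 13.2500 16.7500]
BᵀPA = [38.0000 -54.5000; 14.0000 -12.5000]
K = S⁻¹·BᵀPA = [0.7225 -1.1970; 0.2643 0.2006]
A−BK = [0.0264 -0.0072; 0.0705 -0.2010]
AᵀP(A−BK) = [0.8458 -1.3216; -1.3216 2.2695]
P' = Q + AᵀP(A−BK) = [3.3458 -2.0716; -2.0716 4.5195]
tr(P') = 7.8653

0.7225 -1.1970 0.2643 0.2006


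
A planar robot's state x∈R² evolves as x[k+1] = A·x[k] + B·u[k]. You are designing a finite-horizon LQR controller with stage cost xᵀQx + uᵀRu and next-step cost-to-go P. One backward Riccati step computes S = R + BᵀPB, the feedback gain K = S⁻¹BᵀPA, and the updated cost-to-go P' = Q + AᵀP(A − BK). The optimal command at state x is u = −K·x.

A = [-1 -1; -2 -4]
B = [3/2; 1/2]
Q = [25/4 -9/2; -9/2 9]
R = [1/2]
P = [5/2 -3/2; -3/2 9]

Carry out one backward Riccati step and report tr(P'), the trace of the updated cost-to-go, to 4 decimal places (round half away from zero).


BᵀP = [3.0000 2.2500]
S = R + BᵀPB = [1/2] + [5.6250] = [6.1250]
BᵀPA = [-7.5000 -12.0000]
K = S⁻¹·BᵀPA = [-1.2245 -1.9592]
A−BK = [0.8367 1.9388; -1.3878 -3.0204]
AᵀP(A−BK) = [23.3163 50.8061; 50.8061 110.9898]
P' = Q + AᵀP(A−BK) = [29.5663 46.3061; 46.3061 119.9898]
tr(P') = 149.5561

149.5561
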